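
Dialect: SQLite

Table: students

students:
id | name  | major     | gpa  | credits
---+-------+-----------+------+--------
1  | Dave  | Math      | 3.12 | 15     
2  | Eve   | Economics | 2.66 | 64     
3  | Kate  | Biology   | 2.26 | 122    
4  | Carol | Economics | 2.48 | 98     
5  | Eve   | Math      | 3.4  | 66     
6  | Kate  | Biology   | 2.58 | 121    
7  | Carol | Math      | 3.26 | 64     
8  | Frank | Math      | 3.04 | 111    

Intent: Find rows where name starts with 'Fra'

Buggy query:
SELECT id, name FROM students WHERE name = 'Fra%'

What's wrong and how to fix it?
Bug: Wildcards only work with LIKE; '=' treats '%' as a literal character

Fix: Use LIKE for wildcard pattern matching

Corrected query:
SELECT id, name FROM students WHERE name LIKE 'Fra%'

Result:
id | name 
---+------
8  | Frank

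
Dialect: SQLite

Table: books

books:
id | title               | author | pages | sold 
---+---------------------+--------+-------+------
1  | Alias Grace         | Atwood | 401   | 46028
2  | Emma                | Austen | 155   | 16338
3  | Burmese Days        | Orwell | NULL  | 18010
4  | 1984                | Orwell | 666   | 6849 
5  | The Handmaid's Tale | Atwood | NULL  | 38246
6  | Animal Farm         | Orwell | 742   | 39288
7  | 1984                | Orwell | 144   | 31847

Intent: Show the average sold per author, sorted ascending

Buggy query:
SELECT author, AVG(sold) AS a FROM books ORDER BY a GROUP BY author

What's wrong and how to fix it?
Bug: GROUP BY must precede ORDER BY

Fix: Reorder: SELECT … FROM … GROUP BY … ORDER BY …

Corrected query:
SELECT author, AVG(sold) AS a FROM books GROUP BY author ORDER BY a

Result:
author | a      
-------+--------
Austen | 16338  
Orwell | 23998.5
Atwood | 42137  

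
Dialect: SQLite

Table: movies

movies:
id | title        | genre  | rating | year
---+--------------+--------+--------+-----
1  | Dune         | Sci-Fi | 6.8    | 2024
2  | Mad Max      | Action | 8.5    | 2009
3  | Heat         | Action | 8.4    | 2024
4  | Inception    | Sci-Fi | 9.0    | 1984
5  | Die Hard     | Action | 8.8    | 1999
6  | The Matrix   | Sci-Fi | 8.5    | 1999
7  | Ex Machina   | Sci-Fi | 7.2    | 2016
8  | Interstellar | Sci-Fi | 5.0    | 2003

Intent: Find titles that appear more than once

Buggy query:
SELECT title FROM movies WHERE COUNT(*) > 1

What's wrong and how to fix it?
Bug: COUNT(*) is an aggregate and cannot be used in WHERE

Fix: Group first, then use HAVING for the count condition

Corrected query:
SELECT title FROM movies GROUP BY title HAVING COUNT(*) > 1

Result:
(no rows)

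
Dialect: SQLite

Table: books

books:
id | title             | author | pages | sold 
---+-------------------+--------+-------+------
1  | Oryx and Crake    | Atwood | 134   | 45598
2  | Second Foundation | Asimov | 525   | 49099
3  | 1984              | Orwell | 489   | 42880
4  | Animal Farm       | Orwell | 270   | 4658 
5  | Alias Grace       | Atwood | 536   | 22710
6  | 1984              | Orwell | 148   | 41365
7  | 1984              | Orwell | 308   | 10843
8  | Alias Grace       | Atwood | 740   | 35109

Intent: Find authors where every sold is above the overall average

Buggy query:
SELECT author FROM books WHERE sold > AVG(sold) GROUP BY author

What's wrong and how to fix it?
Bug: WHERE evaluates per row before aggregation, so AVG() is unavailable

Fix: Compute the overall average in a scalar subquery and compare each group's MIN against it in HAVING

Corrected query:
SELECT author FROM books GROUP BY author HAVING MIN(sold) > (SELECT AVG(sold) FROM books)

Result:
author
------
Asimov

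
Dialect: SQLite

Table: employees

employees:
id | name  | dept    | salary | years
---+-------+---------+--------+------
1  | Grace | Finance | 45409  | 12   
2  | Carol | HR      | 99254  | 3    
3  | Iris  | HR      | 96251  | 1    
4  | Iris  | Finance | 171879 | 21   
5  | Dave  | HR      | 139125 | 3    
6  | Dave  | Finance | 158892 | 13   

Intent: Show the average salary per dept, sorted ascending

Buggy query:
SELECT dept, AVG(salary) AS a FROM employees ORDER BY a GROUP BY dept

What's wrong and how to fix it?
Bug: GROUP BY must precede ORDER BY

Fix: Reorder: SELECT … FROM … GROUP BY … ORDER BY …

Corrected query:
SELECT dept, AVG(salary) AS a FROM employees GROUP BY dept ORDER BY a

Result:
dept    | a            
--------+--------------
HR      | 111543.333333
Finance | 125393.333333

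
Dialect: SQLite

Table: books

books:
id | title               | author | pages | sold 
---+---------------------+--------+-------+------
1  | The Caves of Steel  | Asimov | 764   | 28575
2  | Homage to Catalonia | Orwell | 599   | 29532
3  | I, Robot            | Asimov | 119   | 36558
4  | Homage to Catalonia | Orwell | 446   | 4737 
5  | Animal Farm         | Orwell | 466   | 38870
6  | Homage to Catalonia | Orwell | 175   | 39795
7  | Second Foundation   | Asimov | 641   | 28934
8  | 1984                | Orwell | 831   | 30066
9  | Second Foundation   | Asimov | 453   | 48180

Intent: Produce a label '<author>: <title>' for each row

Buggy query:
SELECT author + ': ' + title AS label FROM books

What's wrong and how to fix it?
Bug: '+' is numeric addition; on text columns SQLite converts them to 0 instead of concatenating

Fix: Use the || operator for string concatenation

Corrected query:
SELECT author || ': ' || title AS label FROM books

Result:
label                      
---------------------------
Asimov: The Caves of Steel 
Orwell: Homage to Catalonia
Asimov: I, Robot           
Orwell: Homage to Catalonia
Orwell: Animal Farm        
Orwell: Homage to Catalonia
Asimov: Second Foundation  
Orwell: 1984               
Asimov: Second Foundation  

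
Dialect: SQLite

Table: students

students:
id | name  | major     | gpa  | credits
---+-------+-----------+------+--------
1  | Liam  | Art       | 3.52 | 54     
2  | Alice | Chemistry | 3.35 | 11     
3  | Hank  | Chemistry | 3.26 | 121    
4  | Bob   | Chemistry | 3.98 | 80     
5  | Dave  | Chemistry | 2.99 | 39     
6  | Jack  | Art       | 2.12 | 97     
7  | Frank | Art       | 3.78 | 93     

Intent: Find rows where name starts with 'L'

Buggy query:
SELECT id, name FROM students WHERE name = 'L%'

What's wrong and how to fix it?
Bug: '=' compares the literal string including the % character; pattern matching needs LIKE

Fix: Use LIKE for wildcard pattern matching

Corrected query:
SELECT id, name FROM students WHERE name LIKE 'L%'

Result:
id | name
---+-----
1  | Liam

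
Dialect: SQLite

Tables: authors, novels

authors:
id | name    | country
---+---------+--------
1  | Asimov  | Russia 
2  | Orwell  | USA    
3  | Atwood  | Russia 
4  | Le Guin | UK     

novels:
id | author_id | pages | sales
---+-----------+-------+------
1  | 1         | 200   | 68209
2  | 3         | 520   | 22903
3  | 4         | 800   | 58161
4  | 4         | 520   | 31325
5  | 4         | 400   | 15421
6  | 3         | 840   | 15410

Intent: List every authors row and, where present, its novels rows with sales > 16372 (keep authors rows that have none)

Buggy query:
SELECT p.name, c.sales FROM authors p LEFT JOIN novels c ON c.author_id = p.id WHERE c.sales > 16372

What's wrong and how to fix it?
Bug: Filtering c.sales in WHERE discards the NULL rows produced by LEFT JOIN, turning it into an inner join

Fix: Move the right-table condition into the ON clause so unmatched parents are kept

Corrected query:
SELECT p.name, c.sales FROM authors p LEFT JOIN novels c ON c.author_id = p.id AND c.sales > 16372

Result:
name    | sales
--------+------
Asimov  | 68209
Orwell  | NULL 
Atwood  | 22903
Le Guin | 31325
Le Guin | 58161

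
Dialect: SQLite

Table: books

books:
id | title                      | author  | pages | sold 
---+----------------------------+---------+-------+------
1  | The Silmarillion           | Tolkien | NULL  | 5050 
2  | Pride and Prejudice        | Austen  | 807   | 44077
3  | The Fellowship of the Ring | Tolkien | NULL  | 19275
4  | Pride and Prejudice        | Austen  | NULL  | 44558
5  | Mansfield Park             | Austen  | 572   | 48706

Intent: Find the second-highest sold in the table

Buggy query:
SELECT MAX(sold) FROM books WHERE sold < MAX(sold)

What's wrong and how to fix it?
Bug: MAX(sold) on the right of the comparison is an aggregate-in-WHERE error

Fix: Compute the overall MAX in a subquery, then take MAX of rows below it

Corrected query:
SELECT MAX(sold) FROM books WHERE sold < (SELECT MAX(sold) FROM books)

Result:
MAX(sold)
---------
44558    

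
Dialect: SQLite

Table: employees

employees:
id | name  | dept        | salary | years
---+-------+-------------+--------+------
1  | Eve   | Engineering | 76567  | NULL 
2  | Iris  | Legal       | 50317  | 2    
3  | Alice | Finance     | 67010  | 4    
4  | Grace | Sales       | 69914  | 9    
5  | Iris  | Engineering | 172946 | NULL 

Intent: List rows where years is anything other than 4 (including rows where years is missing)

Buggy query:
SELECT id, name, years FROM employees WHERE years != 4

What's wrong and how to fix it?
Bug: 'years != 4' is unknown when years is NULL, so NULL rows are silently excluded

Fix: Add an explicit OR years IS NULL to include the missing-value rows

Corrected query:
SELECT id, name, years FROM employees WHERE years != 4 OR years IS NULL

Result:
id | name  | years
---+-------+------
1  | Eve   | NULL 
2  | Iris  | 2    
4  | Grace | 9    
5  | Iris  | NULL 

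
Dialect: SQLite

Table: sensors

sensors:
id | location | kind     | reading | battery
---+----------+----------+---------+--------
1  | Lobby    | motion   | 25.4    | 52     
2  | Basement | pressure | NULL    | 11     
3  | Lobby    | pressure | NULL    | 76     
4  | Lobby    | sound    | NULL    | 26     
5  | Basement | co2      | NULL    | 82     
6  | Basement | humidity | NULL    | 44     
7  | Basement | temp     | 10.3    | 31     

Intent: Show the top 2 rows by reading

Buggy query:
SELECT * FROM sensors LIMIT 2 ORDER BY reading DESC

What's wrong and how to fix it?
Bug: LIMIT must come after ORDER BY

Fix: Swap the clauses: ORDER BY first, then LIMIT

Corrected query:
SELECT * FROM sensors ORDER BY reading DESC LIMIT 2

Result:
id | location | kind   | reading | battery
---+----------+--------+---------+--------
1  | Lobby    | motion | 25.4    | 52     
7  | Basement | temp   | 10.3    | 31     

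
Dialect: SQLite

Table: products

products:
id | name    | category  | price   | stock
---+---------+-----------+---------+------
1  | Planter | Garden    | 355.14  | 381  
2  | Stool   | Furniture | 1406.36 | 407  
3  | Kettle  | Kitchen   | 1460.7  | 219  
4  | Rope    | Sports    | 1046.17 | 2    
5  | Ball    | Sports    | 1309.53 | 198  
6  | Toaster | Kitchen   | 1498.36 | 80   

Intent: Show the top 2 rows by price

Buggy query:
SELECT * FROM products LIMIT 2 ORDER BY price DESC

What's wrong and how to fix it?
Bug: ORDER BY cannot follow LIMIT; LIMIT is the final clause

Fix: Swap the clauses: ORDER BY first, then LIMIT

Corrected query:
SELECT * FROM products ORDER BY price DESC LIMIT 2

Result:
id | name    | category | price   | stock
---+---------+----------+---------+------
6  | Toaster | Kitchen  | 1498.36 | 80   
3  | Kettle  | Kitchen  | 1460.7  | 219  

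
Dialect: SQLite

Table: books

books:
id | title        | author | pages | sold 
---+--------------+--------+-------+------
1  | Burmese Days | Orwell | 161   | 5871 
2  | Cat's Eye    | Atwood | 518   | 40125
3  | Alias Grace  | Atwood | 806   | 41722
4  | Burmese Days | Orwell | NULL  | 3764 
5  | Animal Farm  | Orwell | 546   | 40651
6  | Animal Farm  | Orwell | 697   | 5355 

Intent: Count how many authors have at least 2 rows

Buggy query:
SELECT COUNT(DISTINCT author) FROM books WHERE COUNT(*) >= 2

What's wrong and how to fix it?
Bug: COUNT(*) cannot appear in WHERE; the per-group count doesn't exist yet

Fix: Group first with HAVING COUNT(*) >= 2, then COUNT the resulting groups

Corrected query:
SELECT COUNT(*) FROM (SELECT author FROM books GROUP BY author HAVING COUNT(*) >= 2)

Result:
COUNT(*)
--------
2       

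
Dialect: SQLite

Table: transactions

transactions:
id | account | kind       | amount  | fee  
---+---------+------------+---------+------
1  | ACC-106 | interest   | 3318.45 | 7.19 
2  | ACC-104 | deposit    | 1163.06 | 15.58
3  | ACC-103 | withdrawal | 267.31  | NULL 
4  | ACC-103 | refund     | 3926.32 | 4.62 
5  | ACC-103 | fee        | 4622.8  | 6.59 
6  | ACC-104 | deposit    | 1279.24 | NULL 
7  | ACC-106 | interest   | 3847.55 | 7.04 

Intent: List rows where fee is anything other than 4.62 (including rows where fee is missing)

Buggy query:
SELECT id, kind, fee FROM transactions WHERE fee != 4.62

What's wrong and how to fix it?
Bug: Inequality against NULL is unknown, not true; rows with NULL are dropped

Fix: Handle NULL separately with IS NULL alongside the inequality

Corrected query:
SELECT id, kind, fee FROM transactions WHERE fee != 4.62 OR fee IS NULL

Result:
id | kind       | fee  
---+------------+------
1  | interest   | 7.19 
2  | deposit    | 15.58
3  | withdrawal | NULL 
5  | fee        | 6.59 
6  | deposit    | NULL 
7  | interest   | 7.04 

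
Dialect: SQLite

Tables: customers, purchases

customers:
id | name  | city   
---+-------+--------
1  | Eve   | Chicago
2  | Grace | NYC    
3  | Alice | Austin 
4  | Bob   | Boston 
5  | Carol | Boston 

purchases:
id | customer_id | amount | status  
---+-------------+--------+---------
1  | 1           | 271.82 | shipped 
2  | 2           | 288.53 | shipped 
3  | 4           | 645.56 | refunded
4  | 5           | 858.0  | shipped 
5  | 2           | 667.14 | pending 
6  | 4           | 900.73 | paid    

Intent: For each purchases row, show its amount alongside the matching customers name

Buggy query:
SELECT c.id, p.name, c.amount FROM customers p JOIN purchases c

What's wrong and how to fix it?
Bug: JOIN with no ON clause produces a cartesian product; every purchases row pairs with every customers row

Fix: Specify the join condition linking the foreign key to the parent id

Corrected query:
SELECT c.id, p.name, c.amount FROM customers p JOIN purchases c ON c.customer_id = p.id

Result:
id | name  | amount
---+-------+-------
1  | Eve   | 271.82
2  | Grace | 288.53
3  | Bob   | 645.56
4  | Carol | 858   
5  | Grace | 667.14
6  | Bob   | 900.73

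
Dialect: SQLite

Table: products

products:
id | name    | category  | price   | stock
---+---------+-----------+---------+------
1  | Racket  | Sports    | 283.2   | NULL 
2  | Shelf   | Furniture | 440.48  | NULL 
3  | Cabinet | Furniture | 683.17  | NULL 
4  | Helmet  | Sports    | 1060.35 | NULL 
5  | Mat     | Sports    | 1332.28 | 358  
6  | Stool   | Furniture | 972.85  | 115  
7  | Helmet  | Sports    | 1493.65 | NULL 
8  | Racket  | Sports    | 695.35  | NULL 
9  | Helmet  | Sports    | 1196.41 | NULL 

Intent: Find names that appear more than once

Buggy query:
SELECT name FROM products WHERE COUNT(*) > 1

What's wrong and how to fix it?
Bug: COUNT(*) is an aggregate and cannot be used in WHERE

Fix: Group first, then use HAVING for the count condition

Corrected query:
SELECT name FROM products GROUP BY name HAVING COUNT(*) > 1

Result:
name  
------
Helmet
Racket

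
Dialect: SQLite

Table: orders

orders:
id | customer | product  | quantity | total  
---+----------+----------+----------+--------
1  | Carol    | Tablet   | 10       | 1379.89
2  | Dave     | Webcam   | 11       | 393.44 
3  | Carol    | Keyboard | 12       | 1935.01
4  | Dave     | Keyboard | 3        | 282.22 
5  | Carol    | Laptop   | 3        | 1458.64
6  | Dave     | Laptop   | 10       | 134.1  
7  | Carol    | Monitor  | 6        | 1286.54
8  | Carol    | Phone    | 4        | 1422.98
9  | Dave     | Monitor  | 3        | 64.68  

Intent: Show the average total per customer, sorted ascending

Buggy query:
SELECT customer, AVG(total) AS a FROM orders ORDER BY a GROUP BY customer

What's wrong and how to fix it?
Bug: GROUP BY must precede ORDER BY

Fix: Reorder: SELECT … FROM … GROUP BY … ORDER BY …

Corrected query:
SELECT customer, AVG(total) AS a FROM orders GROUP BY customer ORDER BY a

Result:
customer | a       
---------+---------
Dave     | 218.61  
Carol    | 1496.612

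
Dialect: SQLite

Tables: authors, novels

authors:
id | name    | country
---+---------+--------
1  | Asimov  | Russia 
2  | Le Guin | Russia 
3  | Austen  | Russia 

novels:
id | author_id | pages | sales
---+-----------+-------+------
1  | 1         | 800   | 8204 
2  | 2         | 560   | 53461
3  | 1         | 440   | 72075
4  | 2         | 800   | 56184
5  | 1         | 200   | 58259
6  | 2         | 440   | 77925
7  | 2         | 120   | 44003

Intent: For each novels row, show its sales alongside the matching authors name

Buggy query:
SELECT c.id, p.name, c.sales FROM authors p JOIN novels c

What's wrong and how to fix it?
Bug: JOIN with no ON clause produces a cartesian product; every novels row pairs with every authors row

Fix: Add ON c.author_id = p.id to the JOIN

Corrected query:
SELECT c.id, p.name, c.sales FROM authors p JOIN novels c ON c.author_id = p.id

Result:
id | name    | sales
---+---------+------
1  | Asimov  | 8204 
2  | Le Guin | 53461
3  | Asimov  | 72075
4  | Le Guin | 56184
5  | Asimov  | 58259
6  | Le Guin | 77925
7  | Le Guin | 44003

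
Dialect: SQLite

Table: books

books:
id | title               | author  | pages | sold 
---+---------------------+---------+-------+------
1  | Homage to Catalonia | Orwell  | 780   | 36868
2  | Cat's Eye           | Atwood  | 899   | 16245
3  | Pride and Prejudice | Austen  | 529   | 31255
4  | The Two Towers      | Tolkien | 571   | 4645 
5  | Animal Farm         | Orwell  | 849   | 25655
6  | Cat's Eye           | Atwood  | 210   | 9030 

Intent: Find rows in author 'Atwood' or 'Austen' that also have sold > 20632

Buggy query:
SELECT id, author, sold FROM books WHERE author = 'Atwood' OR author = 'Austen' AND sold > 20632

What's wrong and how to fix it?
Bug: AND binds tighter than OR, so this parses as author = 'Atwood' OR (author = 'Austen' AND sold > 20632)

Fix: Group the OR with parentheses (or use IN), then AND the threshold

Corrected query:
SELECT id, author, sold FROM books WHERE (author = 'Atwood' OR author = 'Austen') AND sold > 20632

Result:
id | author | sold 
---+--------+------
3  | Austen | 31255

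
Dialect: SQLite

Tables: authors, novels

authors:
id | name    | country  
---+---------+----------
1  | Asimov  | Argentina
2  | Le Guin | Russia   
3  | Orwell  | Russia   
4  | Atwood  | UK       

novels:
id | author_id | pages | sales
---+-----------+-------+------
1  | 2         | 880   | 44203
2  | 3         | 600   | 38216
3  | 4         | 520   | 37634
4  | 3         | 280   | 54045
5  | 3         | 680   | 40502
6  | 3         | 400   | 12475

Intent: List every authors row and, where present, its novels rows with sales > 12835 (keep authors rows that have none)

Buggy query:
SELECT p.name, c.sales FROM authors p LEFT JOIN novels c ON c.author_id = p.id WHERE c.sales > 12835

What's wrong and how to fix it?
Bug: A WHERE condition on the right-hand table after LEFT JOIN drops unmatched parents

Fix: Put 'c.sales > 12835' in the JOIN's ON clause instead of WHERE

Corrected query:
SELECT p.name, c.sales FROM authors p LEFT JOIN novels c ON c.author_id = p.id AND c.sales > 12835

Result:
name    | sales
--------+------
Asimov  | NULL 
Le Guin | 44203
Orwell  | 38216
Orwell  | 40502
Orwell  | 54045
Atwood  | 37634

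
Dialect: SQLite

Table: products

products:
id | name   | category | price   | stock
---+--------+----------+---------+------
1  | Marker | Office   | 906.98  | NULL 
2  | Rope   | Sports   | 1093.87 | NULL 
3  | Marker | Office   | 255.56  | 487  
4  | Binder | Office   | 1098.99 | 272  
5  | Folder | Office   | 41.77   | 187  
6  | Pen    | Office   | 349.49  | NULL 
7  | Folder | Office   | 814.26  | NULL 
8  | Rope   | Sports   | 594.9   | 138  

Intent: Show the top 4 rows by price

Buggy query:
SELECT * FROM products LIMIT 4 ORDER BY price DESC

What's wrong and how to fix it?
Bug: LIMIT must come after ORDER BY

Fix: Sort with ORDER BY, then apply LIMIT

Corrected query:
SELECT * FROM products ORDER BY price DESC LIMIT 4

Result:
id | name   | category | price   | stock
---+--------+----------+---------+------
4  | Binder | Office   | 1098.99 | 272  
2  | Rope   | Sports   | 1093.87 | NULL 
1  | Marker | Office   | 906.98  | NULL 
7  | Folder | Office   | 814.26  | NULL 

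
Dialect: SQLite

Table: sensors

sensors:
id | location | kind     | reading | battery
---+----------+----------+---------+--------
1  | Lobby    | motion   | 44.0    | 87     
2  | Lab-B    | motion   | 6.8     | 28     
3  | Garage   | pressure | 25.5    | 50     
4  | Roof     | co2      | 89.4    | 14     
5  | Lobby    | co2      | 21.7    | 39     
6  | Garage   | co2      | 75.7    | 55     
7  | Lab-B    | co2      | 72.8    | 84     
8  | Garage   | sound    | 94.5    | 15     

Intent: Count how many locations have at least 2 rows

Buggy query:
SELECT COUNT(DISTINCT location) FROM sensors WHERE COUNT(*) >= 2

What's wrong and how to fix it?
Bug: WHERE filters individual rows, not groups, so a group-level COUNT is invalid there

Fix: Group first with HAVING COUNT(*) >= 2, then COUNT the resulting groups

Corrected query:
SELECT COUNT(*) FROM (SELECT location FROM sensors GROUP BY location HAVING COUNT(*) >= 2)

Result:
COUNT(*)
--------
3       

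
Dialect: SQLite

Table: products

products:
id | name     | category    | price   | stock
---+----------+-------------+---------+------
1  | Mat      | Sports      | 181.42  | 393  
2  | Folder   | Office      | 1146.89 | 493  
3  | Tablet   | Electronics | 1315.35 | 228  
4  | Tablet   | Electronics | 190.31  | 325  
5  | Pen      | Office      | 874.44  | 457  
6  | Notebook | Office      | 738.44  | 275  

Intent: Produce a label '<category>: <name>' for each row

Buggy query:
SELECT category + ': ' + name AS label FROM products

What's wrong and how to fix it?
Bug: '+' is numeric addition; on text columns SQLite converts them to 0 instead of concatenating

Fix: Use the || operator for string concatenation

Corrected query:
SELECT category || ': ' || name AS label FROM products

Result:
label              
-------------------
Sports: Mat        
Office: Folder     
Electronics: Tablet
Electronics: Tablet
Office: Pen        
Office: Notebook   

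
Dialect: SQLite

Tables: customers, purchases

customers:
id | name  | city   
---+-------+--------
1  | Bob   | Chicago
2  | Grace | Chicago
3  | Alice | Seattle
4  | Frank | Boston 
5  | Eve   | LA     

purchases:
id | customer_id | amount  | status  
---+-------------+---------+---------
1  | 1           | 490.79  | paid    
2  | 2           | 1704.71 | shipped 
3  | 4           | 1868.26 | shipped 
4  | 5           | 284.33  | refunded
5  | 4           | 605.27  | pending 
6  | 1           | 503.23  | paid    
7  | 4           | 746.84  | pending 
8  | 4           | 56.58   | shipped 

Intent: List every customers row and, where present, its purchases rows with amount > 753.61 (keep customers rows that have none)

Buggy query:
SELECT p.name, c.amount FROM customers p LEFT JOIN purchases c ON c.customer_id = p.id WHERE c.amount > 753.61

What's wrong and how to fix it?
Bug: Filtering c.amount in WHERE discards the NULL rows produced by LEFT JOIN, turning it into an inner join

Fix: Move the right-table condition into the ON clause so unmatched parents are kept

Corrected query:
SELECT p.name, c.amount FROM customers p LEFT JOIN purchases c ON c.customer_id = p.id AND c.amount > 753.61

Result:
name  | amount 
------+--------
Bob   | NULL   
Grace | 1704.71
Alice | NULL   
Frank | 1868.26
Eve   | NULL   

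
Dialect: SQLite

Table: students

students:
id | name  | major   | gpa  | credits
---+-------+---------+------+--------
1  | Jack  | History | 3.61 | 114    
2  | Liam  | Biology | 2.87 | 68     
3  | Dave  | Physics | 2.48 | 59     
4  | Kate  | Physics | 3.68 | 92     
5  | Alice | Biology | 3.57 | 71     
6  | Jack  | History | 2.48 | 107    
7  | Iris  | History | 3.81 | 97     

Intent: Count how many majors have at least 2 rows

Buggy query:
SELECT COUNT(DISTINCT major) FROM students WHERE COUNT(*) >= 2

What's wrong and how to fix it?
Bug: WHERE filters individual rows, not groups, so a group-level COUNT is invalid there

Fix: Group first with HAVING COUNT(*) >= 2, then COUNT the resulting groups

Corrected query:
SELECT COUNT(*) FROM (SELECT major FROM students GROUP BY major HAVING COUNT(*) >= 2)

Result:
COUNT(*)
--------
3       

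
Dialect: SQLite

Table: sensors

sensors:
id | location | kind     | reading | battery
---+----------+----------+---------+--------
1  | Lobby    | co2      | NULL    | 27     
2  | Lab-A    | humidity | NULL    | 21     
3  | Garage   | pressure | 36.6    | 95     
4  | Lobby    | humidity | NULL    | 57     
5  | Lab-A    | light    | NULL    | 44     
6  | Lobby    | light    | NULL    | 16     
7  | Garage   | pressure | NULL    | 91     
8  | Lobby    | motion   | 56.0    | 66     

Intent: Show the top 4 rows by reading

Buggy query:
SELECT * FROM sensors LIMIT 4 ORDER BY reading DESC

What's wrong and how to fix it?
Bug: LIMIT must come after ORDER BY

Fix: Swap the clauses: ORDER BY first, then LIMIT

Corrected query:
SELECT * FROM sensors ORDER BY reading DESC LIMIT 4

Result:
id | location | kind     | reading | battery
---+----------+----------+---------+--------
8  | Lobby    | motion   | 56      | 66     
3  | Garage   | pressure | 36.6    | 95     
1  | Lobby    | co2      | NULL    | 27     
2  | Lab-A    | humidity | NULL    | 21     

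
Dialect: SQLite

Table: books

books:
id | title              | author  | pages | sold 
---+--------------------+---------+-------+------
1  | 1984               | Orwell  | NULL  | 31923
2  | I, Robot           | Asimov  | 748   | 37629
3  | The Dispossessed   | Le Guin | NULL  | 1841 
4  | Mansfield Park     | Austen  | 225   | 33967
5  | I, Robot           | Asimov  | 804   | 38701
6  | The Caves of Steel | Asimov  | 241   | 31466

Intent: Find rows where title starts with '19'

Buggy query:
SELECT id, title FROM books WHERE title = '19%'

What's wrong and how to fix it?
Bug: Wildcards only work with LIKE; '=' treats '%' as a literal character

Fix: Replace '=' with LIKE so '19%' is treated as a pattern

Corrected query:
SELECT id, title FROM books WHERE title LIKE '19%'

Result:
id | title
---+------
1  | 1984 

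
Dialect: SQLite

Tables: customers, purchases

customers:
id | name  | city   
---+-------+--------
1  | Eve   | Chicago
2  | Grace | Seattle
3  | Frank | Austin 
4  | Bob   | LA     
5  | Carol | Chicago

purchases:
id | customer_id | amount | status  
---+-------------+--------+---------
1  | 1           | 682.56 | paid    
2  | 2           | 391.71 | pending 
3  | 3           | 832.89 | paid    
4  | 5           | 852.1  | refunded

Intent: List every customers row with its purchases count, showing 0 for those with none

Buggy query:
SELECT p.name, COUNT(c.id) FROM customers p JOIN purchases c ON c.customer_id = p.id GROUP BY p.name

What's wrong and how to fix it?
Bug: An inner join excludes parents with zero children

Fix: Switch to LEFT JOIN to retain unmatched parent rows

Corrected query:
SELECT p.name, COUNT(c.id) FROM customers p LEFT JOIN purchases c ON c.customer_id = p.id GROUP BY p.name

Result:
name  | COUNT(c.id)
------+------------
Bob   | 0          
Carol | 1          
Eve   | 1          
Frank | 1          
Grace | 1          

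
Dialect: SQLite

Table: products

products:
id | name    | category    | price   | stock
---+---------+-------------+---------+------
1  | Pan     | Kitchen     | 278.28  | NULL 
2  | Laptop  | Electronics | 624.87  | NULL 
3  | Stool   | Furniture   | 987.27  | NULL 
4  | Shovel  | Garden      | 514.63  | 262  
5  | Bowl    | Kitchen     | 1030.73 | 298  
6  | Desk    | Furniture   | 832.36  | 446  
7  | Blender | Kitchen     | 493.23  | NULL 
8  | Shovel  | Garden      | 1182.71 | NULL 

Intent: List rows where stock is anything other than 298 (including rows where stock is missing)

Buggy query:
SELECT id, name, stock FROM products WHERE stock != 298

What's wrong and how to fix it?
Bug: 'stock != 298' is unknown when stock is NULL, so NULL rows are silently excluded

Fix: Handle NULL separately with IS NULL alongside the inequality

Corrected query:
SELECT id, name, stock FROM products WHERE stock != 298 OR stock IS NULL

Result:
id | name    | stock
---+---------+------
1  | Pan     | NULL 
2  | Laptop  | NULL 
3  | Stool   | NULL 
4  | Shovel  | 262  
6  | Desk    | 446  
7  | Blender | NULL 
8  | Shovel  | NULL 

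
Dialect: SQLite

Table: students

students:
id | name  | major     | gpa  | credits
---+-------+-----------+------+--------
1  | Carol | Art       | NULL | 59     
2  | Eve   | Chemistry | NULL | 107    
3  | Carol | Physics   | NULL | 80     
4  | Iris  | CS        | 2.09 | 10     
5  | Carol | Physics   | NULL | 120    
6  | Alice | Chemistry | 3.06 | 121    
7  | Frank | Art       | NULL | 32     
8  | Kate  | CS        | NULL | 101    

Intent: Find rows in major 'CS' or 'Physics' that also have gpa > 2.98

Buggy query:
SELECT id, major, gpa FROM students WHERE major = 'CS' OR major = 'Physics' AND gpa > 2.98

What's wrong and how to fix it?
Bug: Without parentheses, AND is evaluated before OR, so the gpa filter only applies to the 'Physics' branch

Fix: Group the OR with parentheses (or use IN), then AND the threshold

Corrected query:
SELECT id, major, gpa FROM students WHERE (major = 'CS' OR major = 'Physics') AND gpa > 2.98

Result:
(no rows)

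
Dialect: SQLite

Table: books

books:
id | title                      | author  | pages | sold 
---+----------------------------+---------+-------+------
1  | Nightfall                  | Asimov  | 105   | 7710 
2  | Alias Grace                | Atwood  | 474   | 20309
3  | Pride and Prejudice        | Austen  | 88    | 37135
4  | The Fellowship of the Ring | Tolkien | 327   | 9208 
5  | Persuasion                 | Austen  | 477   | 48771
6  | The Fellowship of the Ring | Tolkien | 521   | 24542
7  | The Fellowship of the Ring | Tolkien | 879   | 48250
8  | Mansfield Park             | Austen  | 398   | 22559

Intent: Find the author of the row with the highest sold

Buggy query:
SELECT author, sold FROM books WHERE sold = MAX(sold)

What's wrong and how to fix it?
Bug: MAX(sold) is an aggregate and cannot be used directly in WHERE

Fix: Use a subquery: WHERE sold = (SELECT MAX(sold) FROM books)

Corrected query:
SELECT author, sold FROM books WHERE sold = (SELECT MAX(sold) FROM books)

Result:
author | sold 
-------+------
Austen | 48771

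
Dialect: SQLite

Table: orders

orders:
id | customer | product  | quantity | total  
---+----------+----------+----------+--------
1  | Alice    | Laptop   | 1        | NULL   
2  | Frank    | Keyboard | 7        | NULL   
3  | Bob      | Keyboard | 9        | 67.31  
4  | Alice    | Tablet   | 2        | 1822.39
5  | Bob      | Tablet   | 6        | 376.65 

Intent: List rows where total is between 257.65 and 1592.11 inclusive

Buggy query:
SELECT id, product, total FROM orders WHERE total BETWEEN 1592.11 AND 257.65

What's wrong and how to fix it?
Bug: BETWEEN expects the lower bound first; with 1592.11 AND 257.65 the range is empty

Fix: Swap the bounds so the smaller value comes first

Corrected query:
SELECT id, product, total FROM orders WHERE total BETWEEN 257.65 AND 1592.11

Result:
id | product | total 
---+---------+-------
5  | Tablet  | 376.65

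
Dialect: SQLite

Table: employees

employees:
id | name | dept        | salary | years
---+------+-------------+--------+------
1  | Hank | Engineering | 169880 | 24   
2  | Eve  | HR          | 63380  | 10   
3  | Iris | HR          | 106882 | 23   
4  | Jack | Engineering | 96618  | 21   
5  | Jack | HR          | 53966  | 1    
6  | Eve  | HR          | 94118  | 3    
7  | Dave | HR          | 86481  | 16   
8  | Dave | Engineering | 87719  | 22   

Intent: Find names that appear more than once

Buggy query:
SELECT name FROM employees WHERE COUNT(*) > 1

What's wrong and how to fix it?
Bug: COUNT(*) is an aggregate and cannot be used in WHERE

Fix: Group first, then use HAVING for the count condition

Corrected query:
SELECT name FROM employees GROUP BY name HAVING COUNT(*) > 1

Result:
name
----
Dave
Eve 
Jack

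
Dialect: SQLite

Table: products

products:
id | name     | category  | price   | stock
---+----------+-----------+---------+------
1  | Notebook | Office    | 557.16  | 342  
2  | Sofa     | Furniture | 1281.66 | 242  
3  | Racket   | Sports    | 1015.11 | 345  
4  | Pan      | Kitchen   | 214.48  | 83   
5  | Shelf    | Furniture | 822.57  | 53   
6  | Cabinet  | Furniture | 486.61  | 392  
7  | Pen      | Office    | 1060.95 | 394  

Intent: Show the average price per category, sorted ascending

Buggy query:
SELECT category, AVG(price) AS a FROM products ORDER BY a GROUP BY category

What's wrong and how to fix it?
Bug: ORDER BY appears before GROUP BY; SQL clause order requires GROUP BY first

Fix: Move ORDER BY to the end, after GROUP BY

Corrected query:
SELECT category, AVG(price) AS a FROM products GROUP BY category ORDER BY a

Result:
category  | a         
----------+-----------
Kitchen   | 214.48    
Office    | 809.055   
Furniture | 863.613333
Sports    | 1015.11   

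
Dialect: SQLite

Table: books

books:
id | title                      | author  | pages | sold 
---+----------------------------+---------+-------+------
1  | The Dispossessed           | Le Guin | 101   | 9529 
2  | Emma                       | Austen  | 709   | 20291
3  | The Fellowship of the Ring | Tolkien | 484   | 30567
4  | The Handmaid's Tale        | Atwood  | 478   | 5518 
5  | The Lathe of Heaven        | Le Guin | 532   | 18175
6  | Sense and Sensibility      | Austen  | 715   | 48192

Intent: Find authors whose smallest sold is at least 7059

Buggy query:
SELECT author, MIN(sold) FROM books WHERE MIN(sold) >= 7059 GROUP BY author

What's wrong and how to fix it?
Bug: Aggregates like MIN are computed per group after WHERE runs

Fix: Replace WHERE with HAVING after the GROUP BY

Corrected query:
SELECT author, MIN(sold) FROM books GROUP BY author HAVING MIN(sold) >= 7059

Result:
author  | MIN(sold)
--------+----------
Austen  | 20291    
Le Guin | 9529     
Tolkien | 30567    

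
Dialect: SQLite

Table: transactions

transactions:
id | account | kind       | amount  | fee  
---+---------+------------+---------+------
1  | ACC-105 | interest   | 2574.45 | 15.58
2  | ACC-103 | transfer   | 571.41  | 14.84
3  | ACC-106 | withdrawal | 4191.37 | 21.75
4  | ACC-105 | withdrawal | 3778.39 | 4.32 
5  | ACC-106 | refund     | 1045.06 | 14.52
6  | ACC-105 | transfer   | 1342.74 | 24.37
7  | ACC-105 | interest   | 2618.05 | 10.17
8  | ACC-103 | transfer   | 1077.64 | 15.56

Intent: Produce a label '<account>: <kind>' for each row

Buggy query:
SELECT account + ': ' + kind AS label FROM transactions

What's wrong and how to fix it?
Bug: '+' is numeric addition; on text columns SQLite converts them to 0 instead of concatenating

Fix: Use the || operator for string concatenation

Corrected query:
SELECT account || ': ' || kind AS label FROM transactions

Result:
label              
-------------------
ACC-105: interest  
ACC-103: transfer  
ACC-106: withdrawal
ACC-105: withdrawal
ACC-106: refund    
ACC-105: transfer  
ACC-105: interest  
ACC-103: transfer  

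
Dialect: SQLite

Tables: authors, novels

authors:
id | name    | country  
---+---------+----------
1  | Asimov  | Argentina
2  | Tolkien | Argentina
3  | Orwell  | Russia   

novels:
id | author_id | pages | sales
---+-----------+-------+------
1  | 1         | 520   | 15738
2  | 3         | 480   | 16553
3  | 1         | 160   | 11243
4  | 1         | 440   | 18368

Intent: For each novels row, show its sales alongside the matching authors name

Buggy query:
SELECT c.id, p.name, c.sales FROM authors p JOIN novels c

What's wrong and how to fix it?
Bug: JOIN with no ON clause produces a cartesian product; every novels row pairs with every authors row

Fix: Specify the join condition linking the foreign key to the parent id

Corrected query:
SELECT c.id, p.name, c.sales FROM authors p JOIN novels c ON c.author_id = p.id

Result:
id | name   | sales
---+--------+------
1  | Asimov | 15738
2  | Orwell | 16553
3  | Asimov | 11243
4  | Asimov | 18368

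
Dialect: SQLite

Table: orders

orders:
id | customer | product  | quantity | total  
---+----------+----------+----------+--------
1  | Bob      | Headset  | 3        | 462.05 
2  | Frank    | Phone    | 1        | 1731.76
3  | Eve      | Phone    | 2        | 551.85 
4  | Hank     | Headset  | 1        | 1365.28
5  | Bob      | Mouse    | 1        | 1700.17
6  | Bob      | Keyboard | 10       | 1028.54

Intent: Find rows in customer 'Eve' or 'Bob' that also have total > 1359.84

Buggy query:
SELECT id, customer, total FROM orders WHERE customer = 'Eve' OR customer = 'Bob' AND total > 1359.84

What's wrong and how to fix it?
Bug: Without parentheses, AND is evaluated before OR, so the total filter only applies to the 'Bob' branch

Fix: Group the OR with parentheses (or use IN), then AND the threshold

Corrected query:
SELECT id, customer, total FROM orders WHERE (customer = 'Eve' OR customer = 'Bob') AND total > 1359.84

Result:
id | customer | total  
---+----------+--------
5  | Bob      | 1700.17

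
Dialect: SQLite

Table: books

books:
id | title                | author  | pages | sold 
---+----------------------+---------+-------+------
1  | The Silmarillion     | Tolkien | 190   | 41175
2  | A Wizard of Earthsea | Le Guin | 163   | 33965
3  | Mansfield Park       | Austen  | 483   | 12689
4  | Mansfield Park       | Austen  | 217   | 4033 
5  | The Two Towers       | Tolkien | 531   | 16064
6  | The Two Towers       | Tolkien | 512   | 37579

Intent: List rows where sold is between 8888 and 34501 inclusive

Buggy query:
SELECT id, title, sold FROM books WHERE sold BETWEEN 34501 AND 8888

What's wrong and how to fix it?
Bug: The bounds are reversed; BETWEEN a AND b requires a <= b to match anything

Fix: Write BETWEEN 8888 AND 34501

Corrected query:
SELECT id, title, sold FROM books WHERE sold BETWEEN 8888 AND 34501

Result:
id | title                | sold 
---+----------------------+------
2  | A Wizard of Earthsea | 33965
3  | Mansfield Park       | 12689
5  | The Two Towers       | 16064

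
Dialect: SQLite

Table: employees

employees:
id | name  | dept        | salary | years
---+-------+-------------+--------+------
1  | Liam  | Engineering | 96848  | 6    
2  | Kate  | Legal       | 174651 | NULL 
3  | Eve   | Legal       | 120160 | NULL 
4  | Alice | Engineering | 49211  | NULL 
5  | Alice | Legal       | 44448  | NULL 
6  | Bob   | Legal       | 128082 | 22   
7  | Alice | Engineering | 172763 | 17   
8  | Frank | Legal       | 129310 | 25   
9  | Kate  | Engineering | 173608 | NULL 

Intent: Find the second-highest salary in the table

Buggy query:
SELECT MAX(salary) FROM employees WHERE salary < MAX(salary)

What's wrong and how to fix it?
Bug: MAX(salary) on the right of the comparison is an aggregate-in-WHERE error

Fix: Put the inner MAX in a scalar subquery

Corrected query:
SELECT MAX(salary) FROM employees WHERE salary < (SELECT MAX(salary) FROM employees)

Result:
MAX(salary)
-----------
173608     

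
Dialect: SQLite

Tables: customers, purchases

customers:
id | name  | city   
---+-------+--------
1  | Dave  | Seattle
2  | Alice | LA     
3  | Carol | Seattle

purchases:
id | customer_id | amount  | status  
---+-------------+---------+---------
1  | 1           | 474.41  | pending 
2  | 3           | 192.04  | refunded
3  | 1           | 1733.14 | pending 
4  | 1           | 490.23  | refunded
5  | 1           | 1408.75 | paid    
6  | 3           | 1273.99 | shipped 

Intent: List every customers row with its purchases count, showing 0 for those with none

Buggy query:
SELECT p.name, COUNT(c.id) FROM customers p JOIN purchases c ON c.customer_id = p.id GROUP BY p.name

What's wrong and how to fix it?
Bug: An inner join excludes parents with zero children

Fix: Use LEFT JOIN so parents without children still appear (COUNT(c.id) gives 0)

Corrected query:
SELECT p.name, COUNT(c.id) FROM customers p LEFT JOIN purchases c ON c.customer_id = p.id GROUP BY p.name

Result:
name  | COUNT(c.id)
------+------------
Alice | 0          
Carol | 2          
Dave  | 4          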